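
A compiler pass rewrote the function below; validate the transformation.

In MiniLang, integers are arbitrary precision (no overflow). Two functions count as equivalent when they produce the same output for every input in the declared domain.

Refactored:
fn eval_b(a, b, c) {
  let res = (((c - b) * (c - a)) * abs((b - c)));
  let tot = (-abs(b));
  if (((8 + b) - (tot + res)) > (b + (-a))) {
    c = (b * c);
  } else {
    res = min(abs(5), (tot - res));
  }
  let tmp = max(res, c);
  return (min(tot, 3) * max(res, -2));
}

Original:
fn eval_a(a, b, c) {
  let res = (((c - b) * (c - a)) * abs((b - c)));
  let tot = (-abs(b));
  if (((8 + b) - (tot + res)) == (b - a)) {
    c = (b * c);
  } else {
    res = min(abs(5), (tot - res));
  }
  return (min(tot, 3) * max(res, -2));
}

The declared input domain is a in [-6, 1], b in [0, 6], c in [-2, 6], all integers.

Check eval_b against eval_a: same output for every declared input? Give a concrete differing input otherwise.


Not equivalent: a=-6, b=1, c=-2 separates them (-5 vs 2).
eval_a: res becomes -36; next tot becomes -1; next (((8 + b) - (tot + res)) == (b - a)) evaluates to false; next res becomes 5; next final value -5
eval_b: res becomes -36; next tot becomes -1; next (((8 + b) - (tot + res)) > (b + (-a))) evaluates to true; next c becomes -2; next tmp becomes -2; next final value 2
verdict: not equivalent; witness: a=-6, b=1, c=-2


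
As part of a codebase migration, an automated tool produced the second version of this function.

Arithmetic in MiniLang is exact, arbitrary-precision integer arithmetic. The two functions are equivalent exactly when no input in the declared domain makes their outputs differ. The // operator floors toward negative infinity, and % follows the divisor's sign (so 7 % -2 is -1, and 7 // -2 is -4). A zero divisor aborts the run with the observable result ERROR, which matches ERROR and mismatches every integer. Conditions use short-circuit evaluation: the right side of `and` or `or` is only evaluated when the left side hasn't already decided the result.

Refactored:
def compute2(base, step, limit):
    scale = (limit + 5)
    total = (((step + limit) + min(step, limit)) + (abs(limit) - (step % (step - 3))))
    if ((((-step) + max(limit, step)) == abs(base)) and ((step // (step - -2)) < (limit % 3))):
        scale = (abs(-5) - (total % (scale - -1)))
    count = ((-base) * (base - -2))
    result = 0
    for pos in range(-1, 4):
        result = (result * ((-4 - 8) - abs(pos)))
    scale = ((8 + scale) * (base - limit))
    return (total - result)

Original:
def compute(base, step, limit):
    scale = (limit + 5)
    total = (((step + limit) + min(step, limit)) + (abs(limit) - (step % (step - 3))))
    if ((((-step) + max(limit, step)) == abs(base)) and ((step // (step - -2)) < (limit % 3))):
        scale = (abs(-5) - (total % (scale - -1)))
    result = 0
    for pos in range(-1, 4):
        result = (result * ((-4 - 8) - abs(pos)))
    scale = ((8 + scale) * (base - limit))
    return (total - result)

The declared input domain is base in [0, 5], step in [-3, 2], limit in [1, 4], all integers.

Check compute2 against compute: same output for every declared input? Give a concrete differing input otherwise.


Differences: constant usage differs, plus statement counts differ, plus arithmetic usage differs, plus local variable names differ — yet all 144 inputs agree.
verdict: equivalent


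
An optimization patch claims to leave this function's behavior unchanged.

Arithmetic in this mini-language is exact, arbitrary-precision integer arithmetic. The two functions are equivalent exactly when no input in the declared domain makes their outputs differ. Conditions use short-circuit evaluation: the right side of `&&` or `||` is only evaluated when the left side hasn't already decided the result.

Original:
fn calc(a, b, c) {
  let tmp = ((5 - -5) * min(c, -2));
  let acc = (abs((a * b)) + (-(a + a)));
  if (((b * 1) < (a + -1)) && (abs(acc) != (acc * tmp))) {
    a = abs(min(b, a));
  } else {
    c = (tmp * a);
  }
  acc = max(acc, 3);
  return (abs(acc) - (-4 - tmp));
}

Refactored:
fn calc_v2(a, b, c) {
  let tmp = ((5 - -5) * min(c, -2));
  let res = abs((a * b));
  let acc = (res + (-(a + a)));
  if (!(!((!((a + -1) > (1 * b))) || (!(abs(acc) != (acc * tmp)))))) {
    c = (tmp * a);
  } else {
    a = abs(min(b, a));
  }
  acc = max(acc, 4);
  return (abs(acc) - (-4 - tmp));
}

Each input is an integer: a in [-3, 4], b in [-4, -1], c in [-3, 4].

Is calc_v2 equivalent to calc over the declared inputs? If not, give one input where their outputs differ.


Run the pair on a=-1, b=-1, c=-3.
calc: tmp := -30 | acc := 3 | (((b * 1) < (a + -1)) && (abs(acc) != (acc * tmp))): false | c := 30 | acc := 3 | result -23
calc_v2: tmp := -30 | res := 1 | acc := 3 | (!(!((!((a + -1) > (1 * b))) || (!(abs(acc) != (acc * tmp)))))): true | c := 30 | acc := 4 | result -22
-23 against -22: the behavior changed.
verdict: not equivalent; witness: a=-1, b=-1, c=-3


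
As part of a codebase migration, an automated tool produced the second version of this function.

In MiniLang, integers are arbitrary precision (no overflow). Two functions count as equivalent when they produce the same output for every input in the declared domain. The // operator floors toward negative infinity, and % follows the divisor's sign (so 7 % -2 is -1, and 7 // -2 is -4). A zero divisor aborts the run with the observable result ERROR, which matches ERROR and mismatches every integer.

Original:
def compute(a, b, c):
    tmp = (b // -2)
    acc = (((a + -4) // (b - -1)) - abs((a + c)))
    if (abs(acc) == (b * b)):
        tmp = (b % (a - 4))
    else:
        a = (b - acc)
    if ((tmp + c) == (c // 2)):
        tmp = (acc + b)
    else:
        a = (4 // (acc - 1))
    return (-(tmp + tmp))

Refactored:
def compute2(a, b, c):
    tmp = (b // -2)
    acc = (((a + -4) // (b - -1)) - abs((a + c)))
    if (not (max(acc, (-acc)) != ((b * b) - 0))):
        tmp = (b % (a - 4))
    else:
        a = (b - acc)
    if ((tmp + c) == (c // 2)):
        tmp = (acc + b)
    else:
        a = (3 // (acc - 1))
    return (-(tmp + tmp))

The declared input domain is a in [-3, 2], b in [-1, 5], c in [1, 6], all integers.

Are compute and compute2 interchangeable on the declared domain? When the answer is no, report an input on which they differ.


The suspicious edit (`4` became `3`) never changes the result for any input inside the declared domain; all 252 inputs agree.
verdict: equivalent


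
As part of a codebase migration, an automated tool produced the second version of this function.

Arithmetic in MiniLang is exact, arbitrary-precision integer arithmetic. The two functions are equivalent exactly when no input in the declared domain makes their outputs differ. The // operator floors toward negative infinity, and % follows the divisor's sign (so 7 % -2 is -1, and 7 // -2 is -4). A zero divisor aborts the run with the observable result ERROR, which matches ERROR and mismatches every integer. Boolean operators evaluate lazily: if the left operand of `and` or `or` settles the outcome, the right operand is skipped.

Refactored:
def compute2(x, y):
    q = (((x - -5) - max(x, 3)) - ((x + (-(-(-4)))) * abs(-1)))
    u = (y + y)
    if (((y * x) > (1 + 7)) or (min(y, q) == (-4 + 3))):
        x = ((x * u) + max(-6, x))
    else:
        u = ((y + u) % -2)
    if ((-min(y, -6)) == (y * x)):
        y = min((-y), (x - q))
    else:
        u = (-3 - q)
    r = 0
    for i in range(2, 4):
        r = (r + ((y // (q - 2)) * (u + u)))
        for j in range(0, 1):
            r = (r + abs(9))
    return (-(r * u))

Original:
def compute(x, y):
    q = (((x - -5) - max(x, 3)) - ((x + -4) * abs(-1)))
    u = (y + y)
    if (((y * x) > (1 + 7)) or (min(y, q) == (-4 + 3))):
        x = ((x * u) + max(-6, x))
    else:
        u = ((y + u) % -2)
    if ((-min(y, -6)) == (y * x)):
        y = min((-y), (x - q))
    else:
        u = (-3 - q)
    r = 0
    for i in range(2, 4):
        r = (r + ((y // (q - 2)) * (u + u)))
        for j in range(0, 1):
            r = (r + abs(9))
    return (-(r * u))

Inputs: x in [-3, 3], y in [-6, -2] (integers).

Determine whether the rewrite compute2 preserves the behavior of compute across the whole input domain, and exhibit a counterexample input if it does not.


Reading the diff, among the changes: same computation, different form.
As a probe, take x=-3, y=-2: compute runs q=6, then u=-4, then (((y * x) > (1 + 7)) or (min(y, q) == (-4 + 3))) is false, then u=0, then ((-min(y, -6)) == (y * x)) is true, then y=-9, then r=0, then (i=2), then r=0, then (j=0), then r=9, then (i=3), then r=9, then (j=0), then r=18, then returns 0; compute2 runs q=6, then u=-4, then (((y * x) > (1 + 7)) or (min(y, q) == (-4 + 3))) is false, then u=0, then ((-min(y, -6)) == (y * x)) is true, then y=-9, then r=0, then (i=2), then r=0, then (j=0), then r=9, then (i=3), then r=9, then (j=0), then r=18, then returns 0; both end at 0.
Checked all 35 inputs in the declared domain: the outputs agree on every one.
verdict: equivalent


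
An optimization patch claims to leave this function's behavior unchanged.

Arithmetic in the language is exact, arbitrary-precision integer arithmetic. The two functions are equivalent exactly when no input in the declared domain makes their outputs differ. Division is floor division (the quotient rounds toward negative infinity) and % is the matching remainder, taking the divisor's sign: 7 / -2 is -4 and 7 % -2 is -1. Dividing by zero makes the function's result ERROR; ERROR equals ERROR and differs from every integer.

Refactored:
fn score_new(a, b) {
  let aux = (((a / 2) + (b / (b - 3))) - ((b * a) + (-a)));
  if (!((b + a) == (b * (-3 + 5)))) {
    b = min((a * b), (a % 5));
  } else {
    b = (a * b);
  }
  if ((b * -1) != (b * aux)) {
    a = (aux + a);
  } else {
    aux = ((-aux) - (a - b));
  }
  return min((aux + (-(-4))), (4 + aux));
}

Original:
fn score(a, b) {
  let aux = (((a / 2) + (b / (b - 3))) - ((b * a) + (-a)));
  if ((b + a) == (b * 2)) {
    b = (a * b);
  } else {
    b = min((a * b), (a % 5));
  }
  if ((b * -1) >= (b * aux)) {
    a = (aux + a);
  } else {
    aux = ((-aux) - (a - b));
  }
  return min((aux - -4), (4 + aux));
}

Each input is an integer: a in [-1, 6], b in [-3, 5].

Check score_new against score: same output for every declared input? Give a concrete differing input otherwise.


There is a counterexample at a=-1, b=0: 2 on one side, 7 on the other.
score: aux = -2; ((b + a) == (b * 2)) -> false; b = 0; ((b * -1) >= (b * aux)) -> true; a = -3; return 2
score_new: aux = -2; (!((b + a) == (b * (-3 + 5)))) -> true; b = 0; ((b * -1) != (b * aux)) -> false; aux = 3; return 7
verdict: not equivalent; witness: a=-1, b=0


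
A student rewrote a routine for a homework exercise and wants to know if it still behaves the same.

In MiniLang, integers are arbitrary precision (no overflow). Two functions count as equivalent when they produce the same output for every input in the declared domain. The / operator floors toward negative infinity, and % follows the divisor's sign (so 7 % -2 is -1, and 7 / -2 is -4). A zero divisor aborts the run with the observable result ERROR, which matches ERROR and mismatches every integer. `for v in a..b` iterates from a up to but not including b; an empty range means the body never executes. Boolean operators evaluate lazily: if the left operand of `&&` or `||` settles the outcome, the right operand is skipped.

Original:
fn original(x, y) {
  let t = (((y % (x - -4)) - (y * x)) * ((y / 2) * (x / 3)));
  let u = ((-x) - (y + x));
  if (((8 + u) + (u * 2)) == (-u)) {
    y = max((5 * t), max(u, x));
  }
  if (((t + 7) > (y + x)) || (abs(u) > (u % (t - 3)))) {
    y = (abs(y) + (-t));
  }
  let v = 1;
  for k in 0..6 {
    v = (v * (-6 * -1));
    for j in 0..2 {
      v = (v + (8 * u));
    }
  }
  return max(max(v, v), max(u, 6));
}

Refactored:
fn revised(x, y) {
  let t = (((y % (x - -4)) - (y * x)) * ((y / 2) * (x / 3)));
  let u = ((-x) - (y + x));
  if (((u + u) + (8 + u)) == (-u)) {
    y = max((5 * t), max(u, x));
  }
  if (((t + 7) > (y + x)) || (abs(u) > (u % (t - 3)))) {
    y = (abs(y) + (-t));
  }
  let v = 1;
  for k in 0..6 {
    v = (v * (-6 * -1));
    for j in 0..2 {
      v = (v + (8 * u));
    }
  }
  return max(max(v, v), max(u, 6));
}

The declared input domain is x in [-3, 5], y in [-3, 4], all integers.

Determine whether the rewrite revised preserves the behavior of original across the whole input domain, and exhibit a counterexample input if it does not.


Reading the diff, among the changes: arithmetic usage differs, and constant usage differs.
One worked example (x=5, y=2) — original: t becomes -8; next u becomes -12; next (((8 + u) + (u * 2)) == (-u)) evaluates to false; next (((t + 7) > (y + x)) || (abs(u) > (u % (t - 3)))) evaluates to true; next y becomes 10; next v becomes 1; next at k=0:; next v becomes 6; next at j=0:; next v becomes -90; next at j=1:; next v becomes -186; next at k=1:; next v becomes -1116; next at j=0:; next v becomes -1212; next at j=1:; next v becomes -1308; next at k=2:; next v becomes -7848; next at j=0:; next v becomes -7944; next at j=1:; next v becomes -8040; next at k=3:; next v becomes -48240; next at j=0:; next v becomes -48336; next at j=1:; next v becomes -48432; next at k=4:; next v becomes -290592; next at j=0:; next v becomes -290688; next at j=1:; next v becomes -290784; next at k=5:; next v becomes -1744704; next at j=0:; next v becomes -1744800; next at j=1:; next v becomes -1744896; next final value 6; revised: t becomes -8; next u becomes -12; next (((u + u) + (8 + u)) == (-u)) evaluates to false; next (((t + 7) > (y + x)) || (abs(u) > (u % (t - 3)))) evaluates to true; next y becomes 10; next v becomes 1; next at k=0:; next v becomes 6; next at j=0:; next v becomes -90; next at j=1:; next v becomes -186; next at k=1:; next v becomes -1116; next at j=0:; next v becomes -1212; next at j=1:; next v becomes -1308; next at k=2:; next v becomes -7848; next at j=0:; next v becomes -7944; next at j=1:; next v becomes -8040; next at k=3:; next v becomes -48240; next at j=0:; next v becomes -48336; next at j=1:; next v becomes -48432; next at k=4:; next v becomes -290592; next at j=0:; next v becomes -290688; next at j=1:; next v becomes -290784; next at k=5:; next v becomes -1744704; next at j=0:; next v becomes -1744800; next at j=1:; next v becomes -1744896; next final value 6; agreement on 6.
Sweeping the whole domain (72 inputs) finds no disagreement.
verdict: equivalent


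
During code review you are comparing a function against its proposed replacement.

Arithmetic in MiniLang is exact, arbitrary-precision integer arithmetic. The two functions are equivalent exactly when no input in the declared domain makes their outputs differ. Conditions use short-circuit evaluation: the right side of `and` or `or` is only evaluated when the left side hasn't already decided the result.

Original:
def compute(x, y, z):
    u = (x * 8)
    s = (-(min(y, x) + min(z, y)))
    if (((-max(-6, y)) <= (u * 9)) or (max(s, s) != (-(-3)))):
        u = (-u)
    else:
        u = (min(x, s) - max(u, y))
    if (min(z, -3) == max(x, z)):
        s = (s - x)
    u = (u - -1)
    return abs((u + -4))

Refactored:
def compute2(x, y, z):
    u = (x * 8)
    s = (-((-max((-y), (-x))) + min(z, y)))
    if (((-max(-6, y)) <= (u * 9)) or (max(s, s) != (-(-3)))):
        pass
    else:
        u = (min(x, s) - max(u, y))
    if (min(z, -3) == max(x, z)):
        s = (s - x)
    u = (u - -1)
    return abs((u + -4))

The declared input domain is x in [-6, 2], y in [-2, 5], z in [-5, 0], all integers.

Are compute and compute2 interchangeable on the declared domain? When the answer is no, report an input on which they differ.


Run the pair on x=-6, y=-2, z=-5.
compute: u=-48, then s=11, then (((-max(-6, y)) <= (u * 9)) or (max(s, s) != (-(-3)))) is true, then u=48, then (min(z, -3) == max(x, z)) is true, then s=17, then u=49, then returns 45
compute2: u=-48, then s=11, then (((-max(-6, y)) <= (u * 9)) or (max(s, s) != (-(-3)))) is true, then (min(z, -3) == max(x, z)) is true, then s=17, then u=-47, then returns 51
45 != 51, so the rewrite changes behavior.
verdict: not equivalent; witness: x=-6, y=-2, z=-5


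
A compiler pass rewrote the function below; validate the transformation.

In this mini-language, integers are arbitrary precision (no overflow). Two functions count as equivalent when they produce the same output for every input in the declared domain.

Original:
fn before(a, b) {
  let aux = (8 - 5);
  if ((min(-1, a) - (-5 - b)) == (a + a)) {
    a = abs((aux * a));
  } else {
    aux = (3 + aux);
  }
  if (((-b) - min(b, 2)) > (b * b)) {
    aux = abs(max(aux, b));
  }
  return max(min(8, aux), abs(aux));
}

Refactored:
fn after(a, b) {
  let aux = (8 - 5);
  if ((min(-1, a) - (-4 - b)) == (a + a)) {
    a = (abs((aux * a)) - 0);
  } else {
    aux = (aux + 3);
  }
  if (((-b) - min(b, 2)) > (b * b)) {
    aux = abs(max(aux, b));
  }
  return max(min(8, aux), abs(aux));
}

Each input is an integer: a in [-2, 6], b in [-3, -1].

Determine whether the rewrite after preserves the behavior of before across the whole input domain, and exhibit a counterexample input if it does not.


There is a counterexample at a=0, b=-3: 6 on one side, 3 on the other.
before: aux=3, then ((min(-1, a) - (-5 - b)) == (a + a)) is false, then aux=6, then (((-b) - min(b, 2)) > (b * b)) is false, then returns 6
after: aux=3, then ((min(-1, a) - (-4 - b)) == (a + a)) is true, then a=0, then (((-b) - min(b, 2)) > (b * b)) is false, then returns 3
verdict: not equivalent; witness: a=0, b=-3


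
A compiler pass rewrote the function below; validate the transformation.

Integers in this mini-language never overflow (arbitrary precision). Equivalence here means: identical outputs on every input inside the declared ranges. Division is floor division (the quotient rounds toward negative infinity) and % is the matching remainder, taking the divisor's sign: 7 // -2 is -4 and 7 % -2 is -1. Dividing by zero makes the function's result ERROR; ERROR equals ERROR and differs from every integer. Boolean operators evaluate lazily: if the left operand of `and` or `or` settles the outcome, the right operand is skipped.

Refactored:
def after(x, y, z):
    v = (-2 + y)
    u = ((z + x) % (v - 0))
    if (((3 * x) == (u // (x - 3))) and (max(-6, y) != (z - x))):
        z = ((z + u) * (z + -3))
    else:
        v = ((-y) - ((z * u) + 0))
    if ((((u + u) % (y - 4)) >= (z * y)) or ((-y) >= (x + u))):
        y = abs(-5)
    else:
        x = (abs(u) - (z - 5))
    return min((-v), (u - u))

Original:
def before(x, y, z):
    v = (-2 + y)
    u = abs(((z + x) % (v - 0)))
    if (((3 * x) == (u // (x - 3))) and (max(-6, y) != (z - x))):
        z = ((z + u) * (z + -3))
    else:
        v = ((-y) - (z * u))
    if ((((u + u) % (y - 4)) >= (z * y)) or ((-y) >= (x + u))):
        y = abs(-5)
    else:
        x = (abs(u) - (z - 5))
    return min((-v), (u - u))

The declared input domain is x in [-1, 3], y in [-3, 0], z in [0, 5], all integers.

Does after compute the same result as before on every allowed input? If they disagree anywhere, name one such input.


At x=-1, y=-3, z=2: before gives 0, after gives -11.
verdict: not equivalent; witness: x=-1, y=-3, z=2


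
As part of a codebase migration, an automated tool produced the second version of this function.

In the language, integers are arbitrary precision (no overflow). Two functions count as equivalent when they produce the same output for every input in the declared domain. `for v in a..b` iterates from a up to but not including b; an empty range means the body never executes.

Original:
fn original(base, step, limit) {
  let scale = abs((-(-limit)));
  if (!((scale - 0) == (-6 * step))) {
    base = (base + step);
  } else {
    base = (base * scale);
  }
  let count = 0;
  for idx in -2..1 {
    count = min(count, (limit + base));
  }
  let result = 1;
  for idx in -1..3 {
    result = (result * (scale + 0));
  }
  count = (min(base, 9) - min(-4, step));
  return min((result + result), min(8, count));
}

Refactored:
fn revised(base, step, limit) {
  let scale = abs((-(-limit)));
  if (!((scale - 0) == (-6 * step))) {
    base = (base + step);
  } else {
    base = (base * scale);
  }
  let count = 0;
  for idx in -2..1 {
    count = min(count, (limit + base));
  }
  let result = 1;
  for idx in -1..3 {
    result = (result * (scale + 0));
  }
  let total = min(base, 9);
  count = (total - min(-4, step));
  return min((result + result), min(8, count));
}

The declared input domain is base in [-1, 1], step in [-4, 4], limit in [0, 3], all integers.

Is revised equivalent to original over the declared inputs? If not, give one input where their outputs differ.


Changes here: statement counts differ; also local variable names differ; the full 108-point sweep finds no disagreement.
verdict: equivalent


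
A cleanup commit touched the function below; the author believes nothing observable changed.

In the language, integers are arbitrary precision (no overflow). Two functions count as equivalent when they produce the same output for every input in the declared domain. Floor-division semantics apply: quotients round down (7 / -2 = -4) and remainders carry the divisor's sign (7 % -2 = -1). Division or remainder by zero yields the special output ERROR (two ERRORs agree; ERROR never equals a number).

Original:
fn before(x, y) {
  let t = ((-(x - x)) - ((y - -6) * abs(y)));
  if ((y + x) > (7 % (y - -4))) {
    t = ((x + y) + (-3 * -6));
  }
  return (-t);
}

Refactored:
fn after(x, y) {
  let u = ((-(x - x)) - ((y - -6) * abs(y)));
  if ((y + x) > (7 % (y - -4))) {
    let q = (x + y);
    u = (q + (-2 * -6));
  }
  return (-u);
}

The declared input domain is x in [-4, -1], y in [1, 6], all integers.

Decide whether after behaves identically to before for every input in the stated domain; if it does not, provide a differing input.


Consider the input x=-2, y=3.
before: t=-27, then ((y + x) > (7 % (y - -4))) is true, then t=19, then returns -19
after: u=-27, then ((y + x) > (7 % (y - -4))) is true, then q=1, then u=13, then returns -13
-19 != -13, so the rewrite changes behavior.
verdict: not equivalent; witness: x=-2, y=3


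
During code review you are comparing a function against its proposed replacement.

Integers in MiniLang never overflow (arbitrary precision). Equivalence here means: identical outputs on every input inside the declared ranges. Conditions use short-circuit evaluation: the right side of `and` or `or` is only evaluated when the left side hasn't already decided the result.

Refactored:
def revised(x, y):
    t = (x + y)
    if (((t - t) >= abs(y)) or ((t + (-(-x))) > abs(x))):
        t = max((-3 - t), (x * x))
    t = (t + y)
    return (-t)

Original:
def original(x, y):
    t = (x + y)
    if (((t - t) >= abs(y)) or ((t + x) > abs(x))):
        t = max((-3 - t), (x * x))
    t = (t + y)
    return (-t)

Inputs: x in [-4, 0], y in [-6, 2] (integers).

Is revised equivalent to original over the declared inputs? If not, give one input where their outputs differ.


Although same computation, different form, 45/45 inputs agree.
verdict: equivalent


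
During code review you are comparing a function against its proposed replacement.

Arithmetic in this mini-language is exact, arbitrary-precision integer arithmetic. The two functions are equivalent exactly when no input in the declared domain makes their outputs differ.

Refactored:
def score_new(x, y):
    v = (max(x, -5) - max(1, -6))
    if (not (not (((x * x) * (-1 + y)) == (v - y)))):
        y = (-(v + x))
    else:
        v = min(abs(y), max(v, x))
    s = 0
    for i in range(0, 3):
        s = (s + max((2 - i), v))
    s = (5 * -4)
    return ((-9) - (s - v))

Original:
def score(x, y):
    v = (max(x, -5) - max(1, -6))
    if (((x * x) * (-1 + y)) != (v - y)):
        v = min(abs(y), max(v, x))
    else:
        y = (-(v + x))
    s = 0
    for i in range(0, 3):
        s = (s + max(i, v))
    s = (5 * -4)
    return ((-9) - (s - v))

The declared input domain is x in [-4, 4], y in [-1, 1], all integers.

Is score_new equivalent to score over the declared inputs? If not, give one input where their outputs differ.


The two are interchangeable: boolean connective usage differs; and constant usage differs; and arithmetic usage differs; and comparison usage differs, and every declared input agrees.
As a probe, take x=-4, y=1: score runs v becomes -5; next (((x * x) * (-1 + y)) != (v - y)) evaluates to true; next v becomes -4; next s becomes 0; next at i=0:; next s becomes 0; next at i=1:; next s becomes 1; next at i=2:; next s becomes 3; next s becomes -20; next final value 7; score_new runs v becomes -5; next (not (not (((x * x) * (-1 + y)) == (v - y)))) evaluates to false; next v becomes -4; next s becomes 0; next at i=0:; next s becomes 2; next at i=1:; next s becomes 3; next at i=2:; next s becomes 3; next s becomes -20; next final value 7; both end at 7.
An exhaustive pass over the 27 declared inputs shows identical outputs.
verdict: equivalent


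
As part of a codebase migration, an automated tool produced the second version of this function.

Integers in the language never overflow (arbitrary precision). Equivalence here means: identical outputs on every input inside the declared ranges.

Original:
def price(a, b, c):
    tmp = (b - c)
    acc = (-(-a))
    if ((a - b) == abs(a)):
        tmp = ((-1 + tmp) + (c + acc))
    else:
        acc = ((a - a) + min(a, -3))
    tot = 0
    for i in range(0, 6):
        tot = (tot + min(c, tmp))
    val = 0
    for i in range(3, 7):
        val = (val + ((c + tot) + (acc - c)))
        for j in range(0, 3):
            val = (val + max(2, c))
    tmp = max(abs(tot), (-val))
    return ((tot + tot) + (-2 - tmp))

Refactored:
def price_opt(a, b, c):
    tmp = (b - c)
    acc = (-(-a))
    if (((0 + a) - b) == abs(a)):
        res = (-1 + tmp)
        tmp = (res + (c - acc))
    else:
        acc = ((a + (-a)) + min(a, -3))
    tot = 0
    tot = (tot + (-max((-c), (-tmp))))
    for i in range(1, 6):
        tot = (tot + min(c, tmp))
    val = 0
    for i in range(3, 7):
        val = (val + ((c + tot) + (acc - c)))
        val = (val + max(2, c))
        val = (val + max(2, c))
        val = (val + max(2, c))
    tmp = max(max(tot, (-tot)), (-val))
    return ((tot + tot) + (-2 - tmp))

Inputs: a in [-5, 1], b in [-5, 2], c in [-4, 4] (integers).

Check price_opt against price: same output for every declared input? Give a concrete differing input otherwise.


Try a=-2, b=-4, c=-4.
price: tmp = 0; acc = -2; ((a - b) == abs(a)) -> true; tmp = -7; tot = 0; [i=0]; tot = -7; [i=1]; tot = -14; [i=2]; tot = -21; [i=3]; tot = -28; [i=4]; tot = -35; [i=5]; tot = -42; val = 0; [i=3]; val = -44; [j=0]; val = -42; [j=1]; val = -40; [j=2]; val = -38; [i=4]; val = -82; [j=0]; val = -80; [j=1]; val = -78; [j=2]; val = -76; [i=5]; val = -120; [j=0]; val = -118; [j=1]; val = -116; [j=2]; val = -114; [i=6]; val = -158; [j=0]; val = -156; [j=1]; val = -154; [j=2]; val = -152; tmp = 152; return -238
price_opt: tmp = 0; acc = -2; (((0 + a) - b) == abs(a)) -> true; res = -1; tmp = -3; tot = 0; tot = -4; [i=1]; tot = -8; [i=2]; tot = -12; [i=3]; tot = -16; [i=4]; tot = -20; [i=5]; tot = -24; val = 0; [i=3]; val = -26; val = -24; val = -22; val = -20; [i=4]; val = -46; val = -44; val = -42; val = -40; [i=5]; val = -66; val = -64; val = -62; val = -60; [i=6]; val = -86; val = -84; val = -82; val = -80; tmp = 80; return -130
-238 against -130: the behavior changed.
verdict: not equivalent; witness: a=-2, b=-4, c=-4


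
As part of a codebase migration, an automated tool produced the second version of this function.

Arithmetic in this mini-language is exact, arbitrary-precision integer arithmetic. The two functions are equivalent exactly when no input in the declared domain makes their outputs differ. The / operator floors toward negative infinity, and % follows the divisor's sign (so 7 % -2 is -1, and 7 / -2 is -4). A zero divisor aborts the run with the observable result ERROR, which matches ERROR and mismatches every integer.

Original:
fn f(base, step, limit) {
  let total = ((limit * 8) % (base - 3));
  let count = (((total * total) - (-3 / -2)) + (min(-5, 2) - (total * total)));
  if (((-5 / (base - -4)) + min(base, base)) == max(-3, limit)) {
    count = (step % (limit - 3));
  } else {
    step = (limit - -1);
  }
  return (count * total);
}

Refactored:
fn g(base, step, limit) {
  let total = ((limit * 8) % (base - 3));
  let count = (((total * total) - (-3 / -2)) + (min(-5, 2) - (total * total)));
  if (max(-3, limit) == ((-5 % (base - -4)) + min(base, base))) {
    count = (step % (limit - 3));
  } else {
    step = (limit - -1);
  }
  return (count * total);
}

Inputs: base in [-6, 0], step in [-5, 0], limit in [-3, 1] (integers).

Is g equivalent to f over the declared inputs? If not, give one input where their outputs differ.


These are not equivalent — on base=-2, step=-5, limit=-1 the outputs split (18 vs 3).
f: total becomes -3; next count becomes -6; next (((-5 / (base - -4)) + min(base, base)) == max(-3, limit)) evaluates to false; next step becomes 0; next final value 18
g: total becomes -3; next count becomes -6; next (max(-3, limit) == ((-5 % (base - -4)) + min(base, base))) evaluates to true; next count becomes -1; next final value 3
verdict: not equivalent; witness: base=-2, step=-5, limit=-1


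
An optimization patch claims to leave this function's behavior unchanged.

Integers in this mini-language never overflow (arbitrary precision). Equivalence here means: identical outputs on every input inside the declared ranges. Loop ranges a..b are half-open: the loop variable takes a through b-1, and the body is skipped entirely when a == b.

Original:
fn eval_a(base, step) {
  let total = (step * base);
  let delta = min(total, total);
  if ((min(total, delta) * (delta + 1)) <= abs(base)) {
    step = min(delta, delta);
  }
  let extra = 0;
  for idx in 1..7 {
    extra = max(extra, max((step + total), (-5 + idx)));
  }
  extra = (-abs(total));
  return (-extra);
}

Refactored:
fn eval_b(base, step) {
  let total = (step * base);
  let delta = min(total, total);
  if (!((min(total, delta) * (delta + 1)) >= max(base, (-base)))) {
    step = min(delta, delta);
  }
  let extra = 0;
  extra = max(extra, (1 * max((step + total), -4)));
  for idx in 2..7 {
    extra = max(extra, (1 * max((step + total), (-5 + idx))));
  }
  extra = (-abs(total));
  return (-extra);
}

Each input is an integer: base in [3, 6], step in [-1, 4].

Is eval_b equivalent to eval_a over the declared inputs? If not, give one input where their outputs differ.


There is a behavioral-looking edit here, yet the outcome never shifts on this domain.
One worked example (base=4, step=0) — eval_a: total becomes 0; next delta becomes 0; next ((min(total, delta) * (delta + 1)) <= abs(base)) evaluates to true; next step becomes 0; next extra becomes 0; next at idx=1:; next extra becomes 0; next at idx=2:; next extra becomes 0; next at idx=3:; next extra becomes 0; next at idx=4:; next extra becomes 0; next at idx=5:; next extra becomes 0; next at idx=6:; next extra becomes 1; next extra becomes 0; next final value 0; eval_b: total becomes 0; next delta becomes 0; next (!((min(total, delta) * (delta + 1)) >= max(base, (-base)))) evaluates to true; next step becomes 0; next extra becomes 0; next extra becomes 0; next at idx=2:; next extra becomes 0; next at idx=3:; next extra becomes 0; next at idx=4:; next extra becomes 0; next at idx=5:; next extra becomes 0; next at idx=6:; next extra becomes 1; next extra becomes 0; next final value 0; agreement on 0.
Every one of the 24 inputs gives matching results.
verdict: equivalent


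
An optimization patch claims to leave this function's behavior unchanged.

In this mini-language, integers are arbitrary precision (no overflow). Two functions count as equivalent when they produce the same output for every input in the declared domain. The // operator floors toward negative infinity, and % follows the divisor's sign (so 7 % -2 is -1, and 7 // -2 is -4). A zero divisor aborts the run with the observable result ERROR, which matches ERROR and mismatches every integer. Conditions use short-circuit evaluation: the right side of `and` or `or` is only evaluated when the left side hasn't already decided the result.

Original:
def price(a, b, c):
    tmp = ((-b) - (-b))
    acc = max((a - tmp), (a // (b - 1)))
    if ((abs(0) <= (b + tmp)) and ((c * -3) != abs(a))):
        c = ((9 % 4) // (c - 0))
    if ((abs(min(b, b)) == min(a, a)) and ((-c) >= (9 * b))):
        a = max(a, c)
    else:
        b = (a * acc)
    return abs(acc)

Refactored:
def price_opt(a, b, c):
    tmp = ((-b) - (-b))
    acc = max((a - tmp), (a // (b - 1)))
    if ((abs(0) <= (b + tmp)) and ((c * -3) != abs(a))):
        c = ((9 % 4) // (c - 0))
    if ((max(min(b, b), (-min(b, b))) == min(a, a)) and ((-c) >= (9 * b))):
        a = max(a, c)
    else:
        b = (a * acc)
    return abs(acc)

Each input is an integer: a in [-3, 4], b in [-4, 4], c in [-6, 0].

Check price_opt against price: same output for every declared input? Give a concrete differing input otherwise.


Equivalent — the differences include min/max/abs usage differs, yet no declared input distinguishes the two.
One worked example (a=4, b=-1, c=-6) — price: tmp := 0 | acc := 4 | ((abs(0) <= (b + tmp)) and ((c * -3) != abs(a))): false | ((abs(min(b, b)) == min(a, a)) and ((-c) >= (9 * b))): false | b := 16 | result 4; price_opt: tmp := 0 | acc := 4 | ((abs(0) <= (b + tmp)) and ((c * -3) != abs(a))): false | ((max(min(b, b), (-min(b, b))) == min(a, a)) and ((-c) >= (9 * b))): false | b := 16 | result 4; agreement on 4.
Every one of the 504 inputs gives matching results.
verdict: equivalent


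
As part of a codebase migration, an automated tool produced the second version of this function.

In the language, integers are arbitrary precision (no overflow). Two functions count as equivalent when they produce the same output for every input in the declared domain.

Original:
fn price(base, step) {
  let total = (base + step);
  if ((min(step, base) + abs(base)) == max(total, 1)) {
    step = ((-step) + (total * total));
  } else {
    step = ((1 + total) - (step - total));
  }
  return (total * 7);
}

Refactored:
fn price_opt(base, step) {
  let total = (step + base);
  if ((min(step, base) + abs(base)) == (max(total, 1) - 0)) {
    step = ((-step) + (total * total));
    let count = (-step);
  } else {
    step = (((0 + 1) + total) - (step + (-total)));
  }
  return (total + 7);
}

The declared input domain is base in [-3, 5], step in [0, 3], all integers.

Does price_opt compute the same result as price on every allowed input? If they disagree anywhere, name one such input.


There is a counterexample at base=-3, step=0: -21 on one side, 4 on the other.
price: total=-3, then ((min(step, base) + abs(base)) == max(total, 1)) is false, then step=-5, then returns -21
price_opt: total=-3, then ((min(step, base) + abs(base)) == (max(total, 1) - 0)) is false, then step=-5, then returns 4
verdict: not equivalent; witness: base=-3, step=0


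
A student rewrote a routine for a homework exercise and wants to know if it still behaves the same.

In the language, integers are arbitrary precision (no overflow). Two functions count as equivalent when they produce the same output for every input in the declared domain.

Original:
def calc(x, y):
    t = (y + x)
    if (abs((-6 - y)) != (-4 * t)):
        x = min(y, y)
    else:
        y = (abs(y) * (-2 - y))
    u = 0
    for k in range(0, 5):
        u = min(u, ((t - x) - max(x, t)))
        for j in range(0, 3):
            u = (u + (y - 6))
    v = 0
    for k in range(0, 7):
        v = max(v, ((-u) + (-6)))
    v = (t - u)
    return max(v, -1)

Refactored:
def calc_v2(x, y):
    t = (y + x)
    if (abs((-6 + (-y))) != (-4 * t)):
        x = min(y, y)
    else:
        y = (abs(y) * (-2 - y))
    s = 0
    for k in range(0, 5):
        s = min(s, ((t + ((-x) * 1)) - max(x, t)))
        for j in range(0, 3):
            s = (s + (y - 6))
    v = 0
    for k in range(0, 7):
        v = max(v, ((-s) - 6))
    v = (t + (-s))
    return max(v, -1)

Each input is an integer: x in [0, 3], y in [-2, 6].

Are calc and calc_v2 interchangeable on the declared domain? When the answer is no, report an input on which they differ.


Equivalent — the differences include local variable names differ; also arithmetic usage differs; also constant usage differs, yet no declared input distinguishes the two.
One worked example (x=2, y=-1) — calc: t becomes 1; next (abs((-6 - y)) != (-4 * t)) evaluates to true; next x becomes -1; next u becomes 0; next at k=0:; next u becomes 0; next at j=0:; next u becomes -7; next at j=1:; next u becomes -14; next at j=2:; next u becomes -21; next at k=1:; next u becomes -21; next at j=0:; next u becomes -28; next at j=1:; next u becomes -35; next at j=2:; next u becomes -42; next at k=2:; next u becomes -42; next at j=0:; next u becomes -49; next at j=1:; next u becomes -56; next at j=2:; next u becomes -63; next at k=3:; next u becomes -63; next at j=0:; next u becomes -70; next at j=1:; next u becomes -77; next at j=2:; next u becomes -84; next at k=4:; next u becomes -84; next at j=0:; next u becomes -91; next at j=1:; next u becomes -98; next at j=2:; next u becomes -105; next v becomes 0; next at k=0:; next v becomes 99; next at k=1:; next v becomes 99; next at k=2:; next v becomes 99; next at k=3:; next v becomes 99; next at k=4:; next v becomes 99; next at k=5:; next v becomes 99; next at k=6:; next v becomes 99; next v becomes 106; next final value 106; calc_v2: t becomes 1; next (abs((-6 + (-y))) != (-4 * t)) evaluates to true; next x becomes -1; next s becomes 0; next at k=0:; next s becomes 0; next at j=0:; next s becomes -7; next at j=1:; next s becomes -14; next at j=2:; next s becomes -21; next at k=1:; next s becomes -21; next at j=0:; next s becomes -28; next at j=1:; next s becomes -35; next at j=2:; next s becomes -42; next at k=2:; next s becomes -42; next at j=0:; next s becomes -49; next at j=1:; next s becomes -56; next at j=2:; next s becomes -63; next at k=3:; next s becomes -63; next at j=0:; next s becomes -70; next at j=1:; next s becomes -77; next at j=2:; next s becomes -84; next at k=4:; next s becomes -84; next at j=0:; next s becomes -91; next at j=1:; next s becomes -98; next at j=2:; next s becomes -105; next v becomes 0; next at k=0:; next v becomes 99; next at k=1:; next v becomes 99; next at k=2:; next v becomes 99; next at k=3:; next v becomes 99; next at k=4:; next v becomes 99; next at k=5:; next v becomes 99; next at k=6:; next v becomes 99; next v becomes 106; next final value 106; agreement on 106.
Every one of the 36 inputs gives matching results.
verdict: equivalent


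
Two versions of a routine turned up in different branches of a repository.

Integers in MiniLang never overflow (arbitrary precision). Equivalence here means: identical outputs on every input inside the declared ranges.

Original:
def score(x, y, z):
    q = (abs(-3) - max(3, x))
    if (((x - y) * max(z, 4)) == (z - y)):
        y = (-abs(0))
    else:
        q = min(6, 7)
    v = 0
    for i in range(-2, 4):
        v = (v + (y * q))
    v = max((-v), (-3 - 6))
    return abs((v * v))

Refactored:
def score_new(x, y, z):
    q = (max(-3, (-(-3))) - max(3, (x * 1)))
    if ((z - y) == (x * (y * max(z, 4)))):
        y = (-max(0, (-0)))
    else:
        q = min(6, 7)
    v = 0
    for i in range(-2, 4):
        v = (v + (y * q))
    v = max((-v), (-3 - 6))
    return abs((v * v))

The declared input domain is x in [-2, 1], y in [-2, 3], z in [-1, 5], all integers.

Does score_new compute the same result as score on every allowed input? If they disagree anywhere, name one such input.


Run the pair on x=-1, y=-2, z=2.
score: q = 0; (((x - y) * max(z, 4)) == (z - y)) -> true; y = 0; v = 0; [i=-2]; v = 0; [i=-1]; v = 0; [i=0]; v = 0; [i=1]; v = 0; [i=2]; v = 0; [i=3]; v = 0; v = 0; return 0
score_new: q = 0; ((z - y) == (x * (y * max(z, 4)))) -> false; q = 6; v = 0; [i=-2]; v = -12; [i=-1]; v = -24; [i=0]; v = -36; [i=1]; v = -48; [i=2]; v = -60; [i=3]; v = -72; v = 72; return 5184
0 vs 5184 — the two versions disagree here.
verdict: not equivalent; witness: x=-1, y=-2, z=2


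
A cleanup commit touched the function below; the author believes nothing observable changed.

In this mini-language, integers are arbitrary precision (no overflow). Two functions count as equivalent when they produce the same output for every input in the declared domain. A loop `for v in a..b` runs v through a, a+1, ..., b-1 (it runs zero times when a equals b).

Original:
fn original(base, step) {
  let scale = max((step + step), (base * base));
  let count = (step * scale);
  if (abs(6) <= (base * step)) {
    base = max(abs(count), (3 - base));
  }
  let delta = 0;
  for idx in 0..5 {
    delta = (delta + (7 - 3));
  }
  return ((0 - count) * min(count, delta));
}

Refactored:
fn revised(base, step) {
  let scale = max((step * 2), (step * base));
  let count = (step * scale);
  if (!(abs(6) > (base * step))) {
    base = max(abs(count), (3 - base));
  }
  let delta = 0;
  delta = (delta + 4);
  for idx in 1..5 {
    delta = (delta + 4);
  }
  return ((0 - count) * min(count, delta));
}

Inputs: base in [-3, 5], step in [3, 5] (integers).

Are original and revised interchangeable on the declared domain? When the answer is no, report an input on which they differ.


Run the pair on base=-3, step=3.
original: scale becomes 9; next count becomes 27; next (abs(6) <= (base * step)) evaluates to false; next delta becomes 0; next at idx=0:; next delta becomes 4; next at idx=1:; next delta becomes 8; next at idx=2:; next delta becomes 12; next at idx=3:; next delta becomes 16; next at idx=4:; next delta becomes 20; next final value -540
revised: scale becomes 6; next count becomes 18; next (!(abs(6) > (base * step))) evaluates to false; next delta becomes 0; next delta becomes 4; next at idx=1:; next delta becomes 8; next at idx=2:; next delta becomes 12; next at idx=3:; next delta becomes 16; next at idx=4:; next delta becomes 20; next final value -324
-540 != -324, so the rewrite changes behavior.
verdict: not equivalent; witness: base=-3, step=3
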